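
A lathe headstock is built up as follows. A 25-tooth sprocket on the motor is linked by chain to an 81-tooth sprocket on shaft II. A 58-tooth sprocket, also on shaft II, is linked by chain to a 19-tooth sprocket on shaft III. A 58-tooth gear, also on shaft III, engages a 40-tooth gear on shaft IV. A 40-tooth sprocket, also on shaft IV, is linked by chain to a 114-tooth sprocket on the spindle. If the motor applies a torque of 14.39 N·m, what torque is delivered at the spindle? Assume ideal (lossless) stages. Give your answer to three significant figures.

Chain: ratio = 81/25 = 3.24; torque at shaft II = 14.39 × 3.24 = 46.624 N·m.
Chain: ratio = 19/58 = 0.32759; torque at shaft III = 46.624 × 0.32759 = 15.273 N·m.
Gear mesh: ratio = 40/58 = 0.68966; torque at shaft IV = 15.273 × 0.68966 = 10.533 N·m.
Chain: ratio = 114/40 = 2.85; torque at the spindle = 10.533 × 2.85 = 30.02 N·m.

30.0 N·m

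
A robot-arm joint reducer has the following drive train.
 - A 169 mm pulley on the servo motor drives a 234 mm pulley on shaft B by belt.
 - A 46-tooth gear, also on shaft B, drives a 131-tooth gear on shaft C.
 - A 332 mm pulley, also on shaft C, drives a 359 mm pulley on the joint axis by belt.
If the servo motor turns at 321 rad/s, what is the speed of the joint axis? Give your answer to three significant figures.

75.3 rad/s

Belt: ratio = 234/169 = 1.3846, so shaft B turns at 321 / 1.3846 = 231.83 rad/s.
Gear mesh: ratio = 131/46 = 2.8478, so shaft C turns at 231.83 / 2.8478 = 81.407 rad/s.
Belt: ratio = 359/332 = 1.0813, so the joint axis turns at 81.407 / 1.0813 = 75.285 rad/s.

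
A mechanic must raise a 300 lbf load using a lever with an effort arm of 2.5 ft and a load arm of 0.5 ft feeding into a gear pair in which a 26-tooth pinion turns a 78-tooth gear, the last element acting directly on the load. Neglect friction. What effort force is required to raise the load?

Lever MA = effort arm / load arm = 2.5/0.5 = 5.
Gear pair MA = 78/26 = 3.
Combined ideal MA = 5 × 3 = 15.
Effort = load / MA = 300 / 15 = 20 lbf.

20 lbf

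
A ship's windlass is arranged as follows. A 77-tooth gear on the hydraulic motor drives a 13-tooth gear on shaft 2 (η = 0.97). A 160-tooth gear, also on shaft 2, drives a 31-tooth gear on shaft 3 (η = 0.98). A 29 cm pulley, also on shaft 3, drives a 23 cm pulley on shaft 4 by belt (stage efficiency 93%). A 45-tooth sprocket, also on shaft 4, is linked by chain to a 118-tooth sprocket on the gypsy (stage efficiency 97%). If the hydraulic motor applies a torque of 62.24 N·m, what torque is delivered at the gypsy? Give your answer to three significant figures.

3.63 N·m

gear mesh 13/77 = 0.16883 → τ = 62.24·0.16883·0.97 = 10.193 N·m
gear mesh 31/160 = 0.19375 → τ = 10.193·0.19375·0.98 = 1.9354 N·m
belt 23/29 = 0.7931 → τ = 1.9354·0.7931·0.93 = 1.4275 N·m
chain 118/45 = 2.6222 → τ = 1.4275·2.6222·0.97 = 3.6309 N·m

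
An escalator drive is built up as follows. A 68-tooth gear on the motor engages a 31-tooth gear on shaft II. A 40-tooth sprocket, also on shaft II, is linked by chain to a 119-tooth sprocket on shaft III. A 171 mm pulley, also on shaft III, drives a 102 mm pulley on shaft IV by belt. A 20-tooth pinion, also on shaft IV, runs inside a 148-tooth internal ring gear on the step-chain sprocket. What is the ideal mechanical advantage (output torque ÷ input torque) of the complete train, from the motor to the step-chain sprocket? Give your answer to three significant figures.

Each stage contributes driven/driver: gear mesh 31/68 = 0.45588, chain 119/40 = 2.975, belt 102/171 = 0.59649, internal gear 148/20 = 7.4.
Overall: 0.45588 × 2.975 × 0.59649 × 7.4 = 5.9865.

5.99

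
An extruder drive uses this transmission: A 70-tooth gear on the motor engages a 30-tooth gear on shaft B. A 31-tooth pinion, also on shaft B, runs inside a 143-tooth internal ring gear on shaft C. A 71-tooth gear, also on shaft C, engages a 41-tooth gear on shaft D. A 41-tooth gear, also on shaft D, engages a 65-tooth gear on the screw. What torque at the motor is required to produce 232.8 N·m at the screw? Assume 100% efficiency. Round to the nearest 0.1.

Overall ratio R = 0.42857 × 4.6129 × 0.57746 × 1.5854 = 1.8099.
Input torque = output torque / R = 232.8 / 1.8099 = 128.63 N·m.

128.6 N·m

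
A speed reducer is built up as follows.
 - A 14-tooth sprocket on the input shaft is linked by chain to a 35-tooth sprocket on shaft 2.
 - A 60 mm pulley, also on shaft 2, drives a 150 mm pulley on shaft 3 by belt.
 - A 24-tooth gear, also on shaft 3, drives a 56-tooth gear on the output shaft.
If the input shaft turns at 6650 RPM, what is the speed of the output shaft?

Chain: ratio = 35/14 = 2.5, so shaft 2 turns at 6650 / 2.5 = 2660 RPM.
Belt: ratio = 150/60 = 2.5, so shaft 3 turns at 2660 / 2.5 = 1064 RPM.
Gear mesh: ratio = 56/24 = 2.3333, so the output shaft turns at 1064 / 2.3333 = 456 RPM.

456 RPM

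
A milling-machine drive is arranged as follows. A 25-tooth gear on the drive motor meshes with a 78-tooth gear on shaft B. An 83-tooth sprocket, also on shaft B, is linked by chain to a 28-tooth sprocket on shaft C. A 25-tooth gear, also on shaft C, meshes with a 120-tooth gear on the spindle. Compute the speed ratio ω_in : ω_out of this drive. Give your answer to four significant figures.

Each stage contributes driven/driver: gear mesh 78/25 = 3.12, chain 28/83 = 0.33735, gear mesh 120/25 = 4.8.
Overall: 3.12 × 0.33735 × 4.8 = 5.0521.

5.052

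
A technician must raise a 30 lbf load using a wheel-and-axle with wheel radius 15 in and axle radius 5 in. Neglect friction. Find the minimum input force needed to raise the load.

10 lbf

Wheel-and-axle MA = R/r = 15/5 = 3.
Effort = load / MA = 30 / 3 = 10 lbf.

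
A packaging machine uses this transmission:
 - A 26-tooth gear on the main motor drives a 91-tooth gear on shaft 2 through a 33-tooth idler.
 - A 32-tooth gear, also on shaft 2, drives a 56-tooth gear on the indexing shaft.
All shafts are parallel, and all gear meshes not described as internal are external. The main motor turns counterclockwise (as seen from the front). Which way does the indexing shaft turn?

clockwise

the main motor → shaft 2: driver → idler → driven is 2 external meshes, 2 reversals → CCW.
shaft 2 → the indexing shaft: external mesh, 1 reversal → CW.
3 reversals in total — an odd number — so the indexing shaft turns opposite to the main motor.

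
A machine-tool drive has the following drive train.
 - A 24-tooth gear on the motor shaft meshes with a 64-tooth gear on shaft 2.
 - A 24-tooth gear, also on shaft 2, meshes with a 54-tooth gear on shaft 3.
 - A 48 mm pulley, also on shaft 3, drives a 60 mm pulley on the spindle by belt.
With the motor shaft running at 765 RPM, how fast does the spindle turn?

102 RPM

gear mesh 64/24 = 2.6667 → 765/2.6667 = 286.88 RPM
gear mesh 54/24 = 2.25 → 286.88/2.25 = 127.5 RPM
belt 60/48 = 1.25 → 127.5/1.25 = 102 RPM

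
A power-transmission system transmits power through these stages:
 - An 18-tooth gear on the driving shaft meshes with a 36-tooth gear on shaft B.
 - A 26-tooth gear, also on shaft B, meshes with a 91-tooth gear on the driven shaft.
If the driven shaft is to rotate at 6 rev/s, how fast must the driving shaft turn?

42 rev/s

Overall ratio R = 2 × 3.5 = 7.
Required input speed = output speed × R = 6 × 7 = 42 rev/s.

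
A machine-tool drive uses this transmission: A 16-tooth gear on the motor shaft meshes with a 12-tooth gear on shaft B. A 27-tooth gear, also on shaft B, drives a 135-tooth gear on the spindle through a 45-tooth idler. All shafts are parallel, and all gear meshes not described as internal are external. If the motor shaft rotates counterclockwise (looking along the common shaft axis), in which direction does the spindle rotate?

clockwise

the motor shaft → shaft B: external mesh, 1 reversal → CW.
shaft B → the spindle: driver → idler → driven is 2 external meshes, 2 reversals → CW.
3 reversals in total — an odd number — so the spindle turns opposite to the motor shaft.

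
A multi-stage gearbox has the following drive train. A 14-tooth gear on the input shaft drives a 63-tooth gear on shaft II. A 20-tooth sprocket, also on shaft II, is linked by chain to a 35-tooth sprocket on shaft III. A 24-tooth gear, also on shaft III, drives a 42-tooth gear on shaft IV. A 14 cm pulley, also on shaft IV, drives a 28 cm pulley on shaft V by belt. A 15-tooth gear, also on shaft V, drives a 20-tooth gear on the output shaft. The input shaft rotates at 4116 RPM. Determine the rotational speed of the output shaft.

the input shaft → shaft II (gear mesh, 63/14): 4116 ÷ 4.5 = 914.67 RPM
shaft II → shaft III (chain, 35/20): 914.67 ÷ 1.75 = 522.67 RPM
shaft III → shaft IV (gear mesh, 42/24): 522.67 ÷ 1.75 = 298.67 RPM
shaft IV → shaft V (belt, 28/14): 298.67 ÷ 2 = 149.33 RPM
shaft V → the output shaft (gear mesh, 20/15): 149.33 ÷ 1.3333 = 112 RPM

112 RPM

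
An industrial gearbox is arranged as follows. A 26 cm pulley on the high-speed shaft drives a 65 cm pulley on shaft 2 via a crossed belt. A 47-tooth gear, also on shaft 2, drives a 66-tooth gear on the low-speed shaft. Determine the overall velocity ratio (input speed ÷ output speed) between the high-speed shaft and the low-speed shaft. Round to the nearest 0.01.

Each stage contributes driven/driver: belt 65/26 = 2.5, gear mesh 66/47 = 1.4043.
Overall: 2.5 × 1.4043 = 3.5106.

3.51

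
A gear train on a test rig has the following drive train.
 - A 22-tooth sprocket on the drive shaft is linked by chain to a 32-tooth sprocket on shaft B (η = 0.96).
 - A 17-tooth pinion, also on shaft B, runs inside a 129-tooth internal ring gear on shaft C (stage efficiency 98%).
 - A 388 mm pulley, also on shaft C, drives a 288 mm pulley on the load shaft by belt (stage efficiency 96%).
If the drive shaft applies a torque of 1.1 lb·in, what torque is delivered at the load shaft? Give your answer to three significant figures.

After the chain (32/22): 1.1 × 1.4545 × 0.96 = 1.536 lb·in
After the internal gear (129/17): 1.536 × 7.5882 × 0.98 = 11.422 lb·in
After the belt (288/388): 11.422 × 0.74227 × 0.96 = 8.1394 lb·in

8.14 lb·in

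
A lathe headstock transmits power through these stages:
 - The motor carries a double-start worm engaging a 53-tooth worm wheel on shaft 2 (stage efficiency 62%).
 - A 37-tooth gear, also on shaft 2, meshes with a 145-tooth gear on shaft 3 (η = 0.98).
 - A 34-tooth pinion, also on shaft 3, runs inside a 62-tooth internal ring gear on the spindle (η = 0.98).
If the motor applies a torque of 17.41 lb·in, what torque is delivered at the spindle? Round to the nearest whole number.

After the worm (53/2): 17.41 × 26.5 × 0.62 = 286.05 lb·in
After the gear mesh (145/37): 286.05 × 3.9189 × 0.98 = 1098.6 lb·in
After the internal gear (62/34): 1098.6 × 1.8235 × 0.98 = 1963.2 lb·in

1963 lb·in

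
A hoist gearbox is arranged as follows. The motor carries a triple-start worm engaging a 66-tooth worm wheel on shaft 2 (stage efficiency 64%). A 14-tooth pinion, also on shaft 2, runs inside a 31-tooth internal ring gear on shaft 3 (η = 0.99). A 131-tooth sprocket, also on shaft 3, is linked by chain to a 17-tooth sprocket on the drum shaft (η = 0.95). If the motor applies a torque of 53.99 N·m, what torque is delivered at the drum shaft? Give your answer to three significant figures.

After the worm (66/3): 53.99 × 22 × 0.64 = 760.18 N·m
After the internal gear (31/14): 760.18 × 2.2143 × 0.99 = 1666.4 N·m
After the chain (17/131): 1666.4 × 0.12977 × 0.95 = 205.44 N·m

205 N·m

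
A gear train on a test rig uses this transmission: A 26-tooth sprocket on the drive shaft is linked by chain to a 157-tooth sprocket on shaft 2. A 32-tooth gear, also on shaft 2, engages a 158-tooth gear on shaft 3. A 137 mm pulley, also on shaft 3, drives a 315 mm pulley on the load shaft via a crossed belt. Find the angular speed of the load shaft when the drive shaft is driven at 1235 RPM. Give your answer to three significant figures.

the drive shaft → shaft 2 (chain, 157/26): 1235 ÷ 6.0385 = 204.52 RPM
shaft 2 → shaft 3 (gear mesh, 158/32): 204.52 ÷ 4.9375 = 41.422 RPM
shaft 3 → the load shaft (belt, 315/137): 41.422 ÷ 2.2993 = 18.015 RPM

18.0 RPM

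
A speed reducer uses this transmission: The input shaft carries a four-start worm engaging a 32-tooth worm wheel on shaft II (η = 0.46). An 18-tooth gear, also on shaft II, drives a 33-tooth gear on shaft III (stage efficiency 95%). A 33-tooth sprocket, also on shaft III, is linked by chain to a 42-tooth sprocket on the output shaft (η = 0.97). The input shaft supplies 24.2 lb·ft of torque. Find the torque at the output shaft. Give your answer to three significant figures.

191 lb·ft

After the worm (32/4): 24.2 × 8 × 0.46 = 89.056 lb·ft
After the gear mesh (33/18): 89.056 × 1.8333 × 0.95 = 155.11 lb·ft
After the chain (42/33): 155.11 × 1.2727 × 0.97 = 191.49 lb·ft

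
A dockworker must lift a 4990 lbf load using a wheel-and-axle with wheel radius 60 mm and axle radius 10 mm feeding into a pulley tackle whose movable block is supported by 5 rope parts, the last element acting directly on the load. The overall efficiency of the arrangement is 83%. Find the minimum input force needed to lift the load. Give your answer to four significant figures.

Wheel-and-axle MA = R/r = 60/10 = 6.
Block-and-tackle MA = number of supporting rope parts = 5.
Combined ideal MA = 6 × 5 = 30.
Actual MA = 30 × 0.83 = 24.9.
Effort = load / actual MA = 4990 / 24.9 = 200.4 lbf.

200.4 lbf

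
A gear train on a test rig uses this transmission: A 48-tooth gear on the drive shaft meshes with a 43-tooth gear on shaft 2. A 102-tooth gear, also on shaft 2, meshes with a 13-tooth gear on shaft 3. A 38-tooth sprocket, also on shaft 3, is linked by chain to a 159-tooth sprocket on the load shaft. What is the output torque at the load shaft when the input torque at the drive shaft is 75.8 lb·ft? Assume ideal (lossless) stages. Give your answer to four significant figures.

36.21 lb·ft

After the gear mesh (43/48): 75.8 × 0.89583 = 67.904 lb·ft
After the gear mesh (13/102): 67.904 × 0.12745 = 8.6545 lb·ft
After the chain (159/38): 8.6545 × 4.1842 = 36.212 lb·ft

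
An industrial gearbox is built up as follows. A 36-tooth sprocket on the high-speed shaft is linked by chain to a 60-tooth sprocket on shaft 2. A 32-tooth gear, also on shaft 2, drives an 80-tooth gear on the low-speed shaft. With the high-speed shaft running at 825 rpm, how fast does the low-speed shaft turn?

198 rpm

chain 60/36 = 1.6667 → 825/1.6667 = 495 rpm
gear mesh 80/32 = 2.5 → 495/2.5 = 198 rpm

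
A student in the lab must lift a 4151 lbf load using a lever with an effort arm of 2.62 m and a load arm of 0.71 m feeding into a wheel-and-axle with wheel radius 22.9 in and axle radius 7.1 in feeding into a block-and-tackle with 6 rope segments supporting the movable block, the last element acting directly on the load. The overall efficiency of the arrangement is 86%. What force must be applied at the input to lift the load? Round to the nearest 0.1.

67.6 lbf

Lever MA = effort arm / load arm = 2.62/0.71 = 3.6901.
Wheel-and-axle MA = R/r = 22.9/7.1 = 3.2254.
Block-and-tackle MA = number of supporting rope parts = 6.
Combined ideal MA = 3.6901 × 3.2254 × 6 = 71.412.
Actual MA = 71.412 × 0.86 = 61.414.
Effort = load / actual MA = 4151 / 61.414 = 67.59 lbf.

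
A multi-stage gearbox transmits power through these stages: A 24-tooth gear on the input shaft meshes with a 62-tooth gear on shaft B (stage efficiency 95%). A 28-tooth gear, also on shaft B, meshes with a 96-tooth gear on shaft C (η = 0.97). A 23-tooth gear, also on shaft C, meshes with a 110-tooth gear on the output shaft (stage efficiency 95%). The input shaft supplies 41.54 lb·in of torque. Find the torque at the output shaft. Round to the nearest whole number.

Gear mesh: ratio = 62/24 = 2.5833; torque at shaft B = 41.54 × 2.5833 × 0.95 = 101.95 lb·in.
Gear mesh: ratio = 96/28 = 3.4286; torque at shaft C = 101.95 × 3.4286 × 0.97 = 339.04 lb·in.
Gear mesh: ratio = 110/23 = 4.7826; torque at the output shaft = 339.04 × 4.7826 × 0.95 = 1540.4 lb·in.

1540 lb·in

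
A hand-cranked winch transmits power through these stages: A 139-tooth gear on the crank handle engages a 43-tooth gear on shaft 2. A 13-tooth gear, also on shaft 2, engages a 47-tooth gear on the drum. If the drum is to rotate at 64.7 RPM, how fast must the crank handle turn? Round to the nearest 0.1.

Overall ratio R = 0.30935 × 3.6154 = 1.1184.
Required input speed = output speed × R = 64.7 × 1.1184 = 72.362 RPM.

72.4 RPM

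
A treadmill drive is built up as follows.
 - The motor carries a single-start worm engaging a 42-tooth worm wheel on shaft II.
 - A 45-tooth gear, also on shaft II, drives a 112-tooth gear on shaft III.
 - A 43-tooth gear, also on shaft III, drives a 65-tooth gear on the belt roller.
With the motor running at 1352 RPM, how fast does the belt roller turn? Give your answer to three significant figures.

the motor → shaft II (worm, 42/1): 1352 ÷ 42 = 32.19 RPM
shaft II → shaft III (gear mesh, 112/45): 32.19 ÷ 2.4889 = 12.934 RPM
shaft III → the belt roller (gear mesh, 65/43): 12.934 ÷ 1.5116 = 8.5561 RPM

8.56 RPM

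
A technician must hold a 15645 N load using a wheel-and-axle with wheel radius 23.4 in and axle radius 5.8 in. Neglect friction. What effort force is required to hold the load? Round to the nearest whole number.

Wheel-and-axle MA = R/r = 23.4/5.8 = 4.0345.
Effort = load / MA = 15645 / 4.0345 = 3877.8 N.

3878 N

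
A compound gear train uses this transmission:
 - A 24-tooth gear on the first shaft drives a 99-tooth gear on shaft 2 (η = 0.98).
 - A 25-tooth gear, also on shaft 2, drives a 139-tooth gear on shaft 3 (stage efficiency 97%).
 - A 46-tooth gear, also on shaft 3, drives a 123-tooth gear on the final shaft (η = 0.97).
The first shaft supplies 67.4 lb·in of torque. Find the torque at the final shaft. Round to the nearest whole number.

gear mesh 99/24 = 4.125 → τ = 67.4·4.125·0.98 = 272.46 lb·in
gear mesh 139/25 = 5.56 → τ = 272.46·5.56·0.97 = 1469.5 lb·in
gear mesh 123/46 = 2.6739 → τ = 1469.5·2.6739·0.97 = 3811.3 lb·in

3811 lb·in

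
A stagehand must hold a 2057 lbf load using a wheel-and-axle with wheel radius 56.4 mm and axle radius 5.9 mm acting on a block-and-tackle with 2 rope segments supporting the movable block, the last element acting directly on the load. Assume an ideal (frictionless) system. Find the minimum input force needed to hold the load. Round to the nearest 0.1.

107.6 lbf

Wheel-and-axle MA = R/r = 56.4/5.9 = 9.5593.
Block-and-tackle MA = number of supporting rope parts = 2.
Combined ideal MA = 9.5593 × 2 = 19.119.
Effort = load / MA = 2057 / 19.119 = 107.59 lbf.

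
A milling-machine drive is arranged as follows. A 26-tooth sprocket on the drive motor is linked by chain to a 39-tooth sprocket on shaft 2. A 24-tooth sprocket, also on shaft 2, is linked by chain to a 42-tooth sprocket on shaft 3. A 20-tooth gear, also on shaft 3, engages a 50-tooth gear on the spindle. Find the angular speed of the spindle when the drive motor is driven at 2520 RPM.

chain 39/26 = 1.5 → 2520/1.5 = 1680 RPM
chain 42/24 = 1.75 → 1680/1.75 = 960 RPM
gear mesh 50/20 = 2.5 → 960/2.5 = 384 RPM

384 RPM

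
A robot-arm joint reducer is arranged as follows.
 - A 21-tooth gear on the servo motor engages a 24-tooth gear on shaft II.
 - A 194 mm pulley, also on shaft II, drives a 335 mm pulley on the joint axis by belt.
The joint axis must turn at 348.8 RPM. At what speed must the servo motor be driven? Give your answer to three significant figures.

Overall ratio R = 1.1429 × 1.7268 = 1.9735.
Required input speed = output speed × R = 348.8 × 1.9735 = 688.35 RPM.

688 RPM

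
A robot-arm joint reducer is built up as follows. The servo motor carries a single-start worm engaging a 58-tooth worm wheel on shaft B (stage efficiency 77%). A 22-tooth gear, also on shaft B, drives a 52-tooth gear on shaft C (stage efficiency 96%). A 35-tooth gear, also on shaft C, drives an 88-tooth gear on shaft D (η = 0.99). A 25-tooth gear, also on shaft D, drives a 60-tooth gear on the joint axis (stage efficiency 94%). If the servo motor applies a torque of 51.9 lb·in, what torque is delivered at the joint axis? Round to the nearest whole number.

worm 58/1 = 58 → τ = 51.9·58·0.77 = 2317.9 lb·in
gear mesh 52/22 = 2.3636 → τ = 2317.9·2.3636·0.96 = 5259.4 lb·in
gear mesh 88/35 = 2.5143 → τ = 5259.4·2.5143·0.99 = 13091 lb·in
gear mesh 60/25 = 2.4 → τ = 13091·2.4·0.94 = 29534 lb·in

29534 lb·in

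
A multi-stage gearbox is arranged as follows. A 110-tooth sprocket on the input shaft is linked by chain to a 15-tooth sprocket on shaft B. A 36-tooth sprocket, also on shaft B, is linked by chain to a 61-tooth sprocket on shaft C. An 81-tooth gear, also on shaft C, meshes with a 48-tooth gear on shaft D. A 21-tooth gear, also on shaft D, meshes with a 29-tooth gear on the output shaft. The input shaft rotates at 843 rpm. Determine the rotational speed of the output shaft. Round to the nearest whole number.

Chain: ratio = 15/110 = 0.13636, so shaft B turns at 843 / 0.13636 = 6182 rpm.
Chain: ratio = 61/36 = 1.6944, so shaft C turns at 6182 / 1.6944 = 3648.4 rpm.
Gear mesh: ratio = 48/81 = 0.59259, so shaft D turns at 3648.4 / 0.59259 = 6156.7 rpm.
Gear mesh: ratio = 29/21 = 1.381, so the output shaft turns at 6156.7 / 1.381 = 4458.3 rpm.

4458 rpm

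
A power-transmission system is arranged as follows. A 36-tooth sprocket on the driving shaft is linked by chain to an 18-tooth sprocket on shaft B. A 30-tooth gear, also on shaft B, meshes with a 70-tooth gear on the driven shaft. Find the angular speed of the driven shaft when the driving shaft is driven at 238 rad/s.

204 rad/s

Chain: ratio = 18/36 = 0.5, so shaft B turns at 238 / 0.5 = 476 rad/s.
Gear mesh: ratio = 70/30 = 2.3333, so the driven shaft turns at 476 / 2.3333 = 204 rad/s.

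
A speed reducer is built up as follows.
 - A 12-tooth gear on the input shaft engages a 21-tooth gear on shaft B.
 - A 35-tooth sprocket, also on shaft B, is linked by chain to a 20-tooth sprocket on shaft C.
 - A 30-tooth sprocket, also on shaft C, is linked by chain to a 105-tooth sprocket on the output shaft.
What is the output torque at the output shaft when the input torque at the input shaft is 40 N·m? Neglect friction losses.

After the gear mesh (21/12): 40 × 1.75 = 70 N·m
After the chain (20/35): 70 × 0.57143 = 40 N·m
After the chain (105/30): 40 × 3.5 = 140 N·m

140 N·m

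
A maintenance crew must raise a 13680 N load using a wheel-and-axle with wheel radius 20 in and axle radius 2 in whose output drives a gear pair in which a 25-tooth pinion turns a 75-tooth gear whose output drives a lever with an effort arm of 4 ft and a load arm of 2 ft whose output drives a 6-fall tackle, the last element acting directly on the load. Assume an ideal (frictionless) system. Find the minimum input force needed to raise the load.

Wheel-and-axle MA = R/r = 20/2 = 10.
Gear pair MA = 75/25 = 3.
Lever MA = effort arm / load arm = 4/2 = 2.
Block-and-tackle MA = number of supporting rope parts = 6.
Combined ideal MA = 10 × 3 × 2 × 6 = 360.
Effort = load / MA = 13680 / 360 = 38 N.

38 N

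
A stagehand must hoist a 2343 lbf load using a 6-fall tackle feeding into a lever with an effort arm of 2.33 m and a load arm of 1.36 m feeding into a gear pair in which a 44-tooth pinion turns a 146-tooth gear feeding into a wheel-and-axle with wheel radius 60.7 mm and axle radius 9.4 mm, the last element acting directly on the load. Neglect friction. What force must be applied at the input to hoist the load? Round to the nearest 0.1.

10.6 lbf

Block-and-tackle MA = number of supporting rope parts = 6.
Lever MA = effort arm / load arm = 2.33/1.36 = 1.7132.
Gear pair MA = 146/44 = 3.3182.
Wheel-and-axle MA = R/r = 60.7/9.4 = 6.4574.
Combined ideal MA = 6 × 1.7132 × 3.3182 × 6.4574 = 220.26.
Effort = load / MA = 2343 / 220.26 = 10.638 lbf.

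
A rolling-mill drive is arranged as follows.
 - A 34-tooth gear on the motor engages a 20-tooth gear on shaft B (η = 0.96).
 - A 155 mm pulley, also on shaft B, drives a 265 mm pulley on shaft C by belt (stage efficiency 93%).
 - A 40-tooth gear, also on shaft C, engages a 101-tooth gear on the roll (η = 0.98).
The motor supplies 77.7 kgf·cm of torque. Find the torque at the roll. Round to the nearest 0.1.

Gear mesh: ratio = 20/34 = 0.58824; torque at shaft B = 77.7 × 0.58824 × 0.96 = 43.878 kgf·cm.
Belt: ratio = 265/155 = 1.7097; torque at shaft C = 43.878 × 1.7097 × 0.93 = 69.765 kgf·cm.
Gear mesh: ratio = 101/40 = 2.525; torque at the roll = 69.765 × 2.525 × 0.98 = 172.63 kgf·cm.

172.6 kgf·cm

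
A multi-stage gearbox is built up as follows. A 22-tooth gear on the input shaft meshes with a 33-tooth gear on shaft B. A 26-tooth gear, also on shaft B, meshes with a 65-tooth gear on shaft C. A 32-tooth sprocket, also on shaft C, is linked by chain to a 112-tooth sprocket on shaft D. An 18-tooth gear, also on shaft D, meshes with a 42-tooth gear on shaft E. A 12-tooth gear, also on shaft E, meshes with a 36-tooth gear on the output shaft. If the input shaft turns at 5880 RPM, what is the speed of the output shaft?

the input shaft → shaft B (gear mesh, 33/22): 5880 ÷ 1.5 = 3920 RPM
shaft B → shaft C (gear mesh, 65/26): 3920 ÷ 2.5 = 1568 RPM
shaft C → shaft D (chain, 112/32): 1568 ÷ 3.5 = 448 RPM
shaft D → shaft E (gear mesh, 42/18): 448 ÷ 2.3333 = 192 RPM
shaft E → the output shaft (gear mesh, 36/12): 192 ÷ 3 = 64 RPM

64 RPM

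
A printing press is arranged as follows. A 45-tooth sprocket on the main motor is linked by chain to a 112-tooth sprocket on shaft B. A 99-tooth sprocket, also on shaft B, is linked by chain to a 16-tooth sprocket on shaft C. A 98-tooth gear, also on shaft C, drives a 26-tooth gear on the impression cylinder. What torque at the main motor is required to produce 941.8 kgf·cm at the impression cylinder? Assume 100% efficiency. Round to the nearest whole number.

Overall ratio R = 2.4889 × 0.16162 × 0.26531 = 0.10672.
Input torque = output torque / R = 941.8 / 0.10672 = 8825.1 kgf·cm.

8825 kgf·cm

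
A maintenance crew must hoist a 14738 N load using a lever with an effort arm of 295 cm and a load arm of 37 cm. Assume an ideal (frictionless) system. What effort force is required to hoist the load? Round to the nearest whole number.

1848 N

Lever MA = effort arm / load arm = 295/37 = 7.973.
Effort = load / MA = 14738 / 7.973 = 1848.5 N.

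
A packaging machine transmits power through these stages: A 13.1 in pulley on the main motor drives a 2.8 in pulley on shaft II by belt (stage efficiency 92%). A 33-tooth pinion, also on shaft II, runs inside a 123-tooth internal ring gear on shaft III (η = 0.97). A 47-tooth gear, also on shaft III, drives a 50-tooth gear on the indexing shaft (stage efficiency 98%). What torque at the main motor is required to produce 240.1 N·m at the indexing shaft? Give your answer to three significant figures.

Overall ratio R = 0.21374 × 3.7273 × 1.0638 = 0.84752; overall efficiency η = 0.92 × 0.97 × 0.98 = 0.8746.
Input torque = output torque / (R × η) = 240.1 / (0.84752 × 0.8746) = 323.93 N·m.

324 N·m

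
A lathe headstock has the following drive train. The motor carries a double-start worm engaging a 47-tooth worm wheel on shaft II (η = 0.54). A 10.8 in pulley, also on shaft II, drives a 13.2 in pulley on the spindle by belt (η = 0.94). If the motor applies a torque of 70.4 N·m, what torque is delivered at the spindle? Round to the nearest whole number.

1026 N·m

After the worm (47/2): 70.4 × 23.5 × 0.54 = 893.38 N·m
After the belt (13.2/10.8): 893.38 × 1.2222 × 0.94 = 1026.4 N·m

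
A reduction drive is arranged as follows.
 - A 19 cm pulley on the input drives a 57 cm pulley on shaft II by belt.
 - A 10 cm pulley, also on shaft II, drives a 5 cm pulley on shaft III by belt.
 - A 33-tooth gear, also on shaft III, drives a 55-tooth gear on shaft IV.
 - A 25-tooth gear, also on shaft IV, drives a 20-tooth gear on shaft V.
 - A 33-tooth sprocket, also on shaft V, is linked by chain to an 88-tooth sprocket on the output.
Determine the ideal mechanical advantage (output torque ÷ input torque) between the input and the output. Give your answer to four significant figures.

5.333

Each stage contributes driven/driver: belt 57/19 = 3, belt 5/10 = 0.5, gear mesh 55/33 = 1.6667, gear mesh 20/25 = 0.8, chain 88/33 = 2.6667.
Overall: 3 × 0.5 × 1.6667 × 0.8 × 2.6667 = 5.3333.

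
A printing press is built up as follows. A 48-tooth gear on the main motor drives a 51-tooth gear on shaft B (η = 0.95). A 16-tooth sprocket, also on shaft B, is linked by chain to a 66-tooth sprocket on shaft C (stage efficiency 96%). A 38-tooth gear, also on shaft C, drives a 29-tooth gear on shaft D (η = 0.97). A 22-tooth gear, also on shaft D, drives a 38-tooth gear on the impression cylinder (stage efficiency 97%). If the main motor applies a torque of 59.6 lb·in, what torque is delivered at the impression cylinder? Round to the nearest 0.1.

After the gear mesh (51/48): 59.6 × 1.0625 × 0.95 = 60.159 lb·in
After the chain (66/16): 60.159 × 4.125 × 0.96 = 238.23 lb·in
After the gear mesh (29/38): 238.23 × 0.76316 × 0.97 = 176.35 lb·in
After the gear mesh (38/22): 176.35 × 1.7273 × 0.97 = 295.47 lb·in

295.5 lb·in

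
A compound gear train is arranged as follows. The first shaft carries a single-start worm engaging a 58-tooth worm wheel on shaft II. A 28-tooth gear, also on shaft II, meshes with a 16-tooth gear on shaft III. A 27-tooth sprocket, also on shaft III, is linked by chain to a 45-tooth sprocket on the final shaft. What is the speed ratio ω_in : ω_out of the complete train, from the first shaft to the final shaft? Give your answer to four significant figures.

Each stage contributes driven/driver: worm 58/1 = 58, gear mesh 16/28 = 0.57143, chain 45/27 = 1.6667.
Overall: 58 × 0.57143 × 1.6667 = 55.238.

55.24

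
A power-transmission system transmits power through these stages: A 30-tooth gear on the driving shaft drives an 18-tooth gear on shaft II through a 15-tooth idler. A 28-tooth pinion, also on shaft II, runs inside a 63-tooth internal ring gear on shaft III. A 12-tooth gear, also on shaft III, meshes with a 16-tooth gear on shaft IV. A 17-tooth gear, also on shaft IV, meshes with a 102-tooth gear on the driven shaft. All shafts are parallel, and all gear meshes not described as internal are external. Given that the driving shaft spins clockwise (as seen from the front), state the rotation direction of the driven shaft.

clockwise

the driving shaft → shaft II: driver → idler → driven is 2 external meshes, 2 reversals → CW.
shaft II → shaft III: internal mesh, same direction → CW.
shaft III → shaft IV: external mesh, 1 reversal → CCW.
shaft IV → the driven shaft: external mesh, 1 reversal → CW.
4 reversals in total — an even number — so the driven shaft turns the same way as the driving shaft.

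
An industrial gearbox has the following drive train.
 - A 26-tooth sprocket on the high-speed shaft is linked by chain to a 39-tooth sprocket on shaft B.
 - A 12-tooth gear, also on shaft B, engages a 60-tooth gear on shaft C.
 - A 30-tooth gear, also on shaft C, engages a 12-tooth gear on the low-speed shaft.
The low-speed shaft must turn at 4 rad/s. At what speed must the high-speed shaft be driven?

12 rad/s

Overall ratio R = 1.5 × 5 × 0.4 = 3.
Required input speed = output speed × R = 4 × 3 = 12 rad/s.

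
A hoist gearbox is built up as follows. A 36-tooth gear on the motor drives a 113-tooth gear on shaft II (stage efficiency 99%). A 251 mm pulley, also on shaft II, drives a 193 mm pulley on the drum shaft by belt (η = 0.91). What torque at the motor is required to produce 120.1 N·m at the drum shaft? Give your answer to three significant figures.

55.2 N·m

Overall ratio R = 3.1389 × 0.76892 = 2.4136; overall efficiency η = 0.99 × 0.91 = 0.9009.
Input torque = output torque / (R × η) = 120.1 / (2.4136 × 0.9009) = 55.234 N·m.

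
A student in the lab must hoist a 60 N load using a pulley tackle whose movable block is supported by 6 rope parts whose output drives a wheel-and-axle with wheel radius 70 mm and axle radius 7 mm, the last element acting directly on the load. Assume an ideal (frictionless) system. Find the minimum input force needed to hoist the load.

1 N

Block-and-tackle MA = number of supporting rope parts = 6.
Wheel-and-axle MA = R/r = 70/7 = 10.
Combined ideal MA = 6 × 10 = 60.
Effort = load / MA = 60 / 60 = 1 N.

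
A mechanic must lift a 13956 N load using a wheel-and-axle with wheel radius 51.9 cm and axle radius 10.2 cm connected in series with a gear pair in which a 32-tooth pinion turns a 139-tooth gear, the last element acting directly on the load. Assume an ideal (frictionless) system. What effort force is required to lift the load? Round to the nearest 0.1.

Wheel-and-axle MA = R/r = 51.9/10.2 = 5.0882.
Gear pair MA = 139/32 = 4.3438.
Combined ideal MA = 5.0882 × 4.3438 = 22.102.
Effort = load / MA = 13956 / 22.102 = 631.44 N.

631.4 N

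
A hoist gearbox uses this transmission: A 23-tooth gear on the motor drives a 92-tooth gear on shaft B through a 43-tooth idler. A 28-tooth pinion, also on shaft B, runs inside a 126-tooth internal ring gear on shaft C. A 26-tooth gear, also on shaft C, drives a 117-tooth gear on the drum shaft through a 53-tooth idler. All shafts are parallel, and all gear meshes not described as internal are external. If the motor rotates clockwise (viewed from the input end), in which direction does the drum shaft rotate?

the motor → shaft B: driver → idler → driven is 2 external meshes, 2 reversals → CW.
shaft B → shaft C: internal mesh, same direction → CW.
shaft C → the drum shaft: driver → idler → driven is 2 external meshes, 2 reversals → CW.
4 reversals in total — an even number — so the drum shaft turns the same way as the motor.

clockwise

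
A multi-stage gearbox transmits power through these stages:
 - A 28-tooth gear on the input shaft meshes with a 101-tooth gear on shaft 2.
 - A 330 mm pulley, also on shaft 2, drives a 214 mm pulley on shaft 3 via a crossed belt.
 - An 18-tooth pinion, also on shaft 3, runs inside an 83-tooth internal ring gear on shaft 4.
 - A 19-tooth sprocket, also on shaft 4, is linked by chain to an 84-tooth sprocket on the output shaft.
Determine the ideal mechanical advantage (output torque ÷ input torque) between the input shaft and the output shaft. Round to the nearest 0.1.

47.7

Each stage contributes driven/driver: gear mesh 101/28 = 3.6071, belt 214/330 = 0.64848, internal gear 83/18 = 4.6111, chain 84/19 = 4.4211.
Overall: 3.6071 × 0.64848 × 4.6111 × 4.4211 = 47.686.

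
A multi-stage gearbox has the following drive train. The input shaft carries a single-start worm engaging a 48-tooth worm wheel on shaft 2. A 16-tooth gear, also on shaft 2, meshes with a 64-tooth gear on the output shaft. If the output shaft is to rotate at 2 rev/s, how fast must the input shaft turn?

Overall ratio R = 48 × 4 = 192.
Required input speed = output speed × R = 2 × 192 = 384 rev/s.

384 rev/s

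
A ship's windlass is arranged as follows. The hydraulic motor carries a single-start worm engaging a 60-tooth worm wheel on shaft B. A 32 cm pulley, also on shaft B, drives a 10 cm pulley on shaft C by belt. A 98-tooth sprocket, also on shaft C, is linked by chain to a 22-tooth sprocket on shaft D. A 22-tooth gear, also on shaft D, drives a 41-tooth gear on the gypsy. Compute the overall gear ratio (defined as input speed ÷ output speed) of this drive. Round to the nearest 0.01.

7.84

Each stage contributes driven/driver: worm 60/1 = 60, belt 10/32 = 0.3125, chain 22/98 = 0.22449, gear mesh 41/22 = 1.8636.
Overall: 60 × 0.3125 × 0.22449 × 1.8636 = 7.8444.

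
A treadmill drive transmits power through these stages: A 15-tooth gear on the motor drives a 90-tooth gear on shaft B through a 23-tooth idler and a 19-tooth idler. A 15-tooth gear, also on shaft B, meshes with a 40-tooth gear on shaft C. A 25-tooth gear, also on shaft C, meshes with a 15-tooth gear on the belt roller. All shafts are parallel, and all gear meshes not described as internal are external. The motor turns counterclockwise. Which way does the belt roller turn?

clockwise

the motor → shaft B: driver → idler → idler → driven is 3 external meshes, 3 reversals → CW.
shaft B → shaft C: external mesh, 1 reversal → CCW.
shaft C → the belt roller: external mesh, 1 reversal → CW.
5 reversals in total — an odd number — so the belt roller turns opposite to the motor.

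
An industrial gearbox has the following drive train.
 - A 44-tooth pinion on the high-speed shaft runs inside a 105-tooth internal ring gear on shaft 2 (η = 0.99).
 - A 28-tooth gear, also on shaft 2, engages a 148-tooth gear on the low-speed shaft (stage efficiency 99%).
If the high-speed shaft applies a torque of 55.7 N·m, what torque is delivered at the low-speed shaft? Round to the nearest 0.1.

Internal gear: ratio = 105/44 = 2.3864; torque at shaft 2 = 55.7 × 2.3864 × 0.99 = 131.59 N·m.
Gear mesh: ratio = 148/28 = 5.2857; torque at the low-speed shaft = 131.59 × 5.2857 × 0.99 = 688.6 N·m.

688.6 N·m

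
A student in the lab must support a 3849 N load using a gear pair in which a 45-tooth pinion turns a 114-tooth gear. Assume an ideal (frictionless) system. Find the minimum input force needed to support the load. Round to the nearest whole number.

1519 N

Gear pair MA = 114/45 = 2.5333.
Effort = load / MA = 3849 / 2.5333 = 1519.3 N.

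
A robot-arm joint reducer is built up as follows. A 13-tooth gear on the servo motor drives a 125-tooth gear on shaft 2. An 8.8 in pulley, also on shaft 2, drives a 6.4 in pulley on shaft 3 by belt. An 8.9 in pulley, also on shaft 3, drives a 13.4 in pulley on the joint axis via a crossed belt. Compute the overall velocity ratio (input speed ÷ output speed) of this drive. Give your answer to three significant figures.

Each stage contributes driven/driver: gear mesh 125/13 = 9.6154, belt 6.4/8.8 = 0.72727, belt 13.4/8.9 = 1.5056.
Overall: 9.6154 × 0.72727 × 1.5056 = 10.529.

10.5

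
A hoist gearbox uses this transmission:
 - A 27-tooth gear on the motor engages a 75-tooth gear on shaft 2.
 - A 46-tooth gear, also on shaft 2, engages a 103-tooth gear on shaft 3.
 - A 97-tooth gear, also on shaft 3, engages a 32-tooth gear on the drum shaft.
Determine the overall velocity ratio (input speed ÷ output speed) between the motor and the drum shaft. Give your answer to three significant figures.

Each stage contributes driven/driver: gear mesh 75/27 = 2.7778, gear mesh 103/46 = 2.2391, gear mesh 32/97 = 0.3299.
Overall: 2.7778 × 2.2391 × 0.3299 = 2.0519.

2.05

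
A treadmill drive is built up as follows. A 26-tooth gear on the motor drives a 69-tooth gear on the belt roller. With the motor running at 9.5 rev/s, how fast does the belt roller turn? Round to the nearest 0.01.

Gear mesh: ratio = 69/26 = 2.6538, so the belt roller turns at 9.5 / 2.6538 = 3.5797 rev/s.

3.58 rev/s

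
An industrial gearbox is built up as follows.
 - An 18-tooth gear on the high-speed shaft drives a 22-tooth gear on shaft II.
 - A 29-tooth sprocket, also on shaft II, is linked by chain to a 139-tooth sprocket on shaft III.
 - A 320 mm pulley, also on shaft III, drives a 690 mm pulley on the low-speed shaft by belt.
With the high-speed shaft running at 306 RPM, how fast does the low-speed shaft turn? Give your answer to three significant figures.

24.2 RPM

Gear mesh: ratio = 22/18 = 1.2222, so shaft II turns at 306 / 1.2222 = 250.36 RPM.
Chain: ratio = 139/29 = 4.7931, so shaft III turns at 250.36 / 4.7931 = 52.234 RPM.
Belt: ratio = 690/320 = 2.1562, so the low-speed shaft turns at 52.234 / 2.1562 = 24.225 RPM.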